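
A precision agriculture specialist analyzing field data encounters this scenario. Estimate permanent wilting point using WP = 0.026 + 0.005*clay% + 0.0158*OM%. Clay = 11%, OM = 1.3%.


WP = 0.026 + 0.005*11 + 0.0158*1.3
   = 0.026 + 0.0550 + 0.0205
   = 0.1015


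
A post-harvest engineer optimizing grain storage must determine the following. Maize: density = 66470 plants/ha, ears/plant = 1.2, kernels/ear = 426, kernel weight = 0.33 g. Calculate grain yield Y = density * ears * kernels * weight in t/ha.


Y = density * ears * kernels * kw
  = 66470 * 1.2 * 426 * 0.33 g/ha
  = 11213223.12 g/ha
  = 11213.22 kg/ha = 11.21 t/ha


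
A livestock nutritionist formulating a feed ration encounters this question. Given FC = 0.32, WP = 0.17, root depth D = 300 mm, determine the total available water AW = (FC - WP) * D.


AW = (FC - WP) * D
   = (0.32 - 0.17) * 300
   = 0.15 * 300
   = 45 mm


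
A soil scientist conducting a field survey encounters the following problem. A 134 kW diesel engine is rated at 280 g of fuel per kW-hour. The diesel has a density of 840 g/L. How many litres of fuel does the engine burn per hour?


FC = P * BSFC / rho_fuel
   = 134 * 280 / 840
   = 37520 / 840
   = 44.67 L/h


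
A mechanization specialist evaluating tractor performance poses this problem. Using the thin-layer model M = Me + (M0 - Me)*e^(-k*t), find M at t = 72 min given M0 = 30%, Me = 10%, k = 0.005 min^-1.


M = Me + (M0 - Me) * e^(-k*t)
  = 10 + (30 - 10) * e^(-0.005*72)
  = 10 + 20 * e^(-0.360)
  = 10 + 20 * 0.69768
  = 10 + 13.9535
  = 23.95%


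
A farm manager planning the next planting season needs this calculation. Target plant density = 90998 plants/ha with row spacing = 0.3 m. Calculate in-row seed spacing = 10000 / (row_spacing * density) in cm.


spacing = 10000 / (row_sp * density)
        = 10000 / (0.3 * 90998)
        = 10000 / 27299.40
        = 0.36631 m = 36.63 cm


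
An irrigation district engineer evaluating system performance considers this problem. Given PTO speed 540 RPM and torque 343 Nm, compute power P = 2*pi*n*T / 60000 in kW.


P = 2*pi*n*T / 60000
  = 2*pi * 540 * 343 / 60000
  = 1163771.58 / 60000
  = 19.40 kW


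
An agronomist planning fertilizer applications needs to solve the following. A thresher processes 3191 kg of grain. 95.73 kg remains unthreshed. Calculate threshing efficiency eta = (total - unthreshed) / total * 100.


eta = (total - unthreshed) / total * 100
    = (3191 - 95.73) / 3191 * 100
    = 3095.27 / 3191 * 100
    = 97%


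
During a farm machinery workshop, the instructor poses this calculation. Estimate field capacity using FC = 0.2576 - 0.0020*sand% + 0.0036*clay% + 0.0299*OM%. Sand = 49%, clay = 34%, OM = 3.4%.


FC = 0.2576 - 0.0020*49 + 0.0036*34 + 0.0299*3.4
   = 0.2576 - 0.0980 + 0.1224 + 0.1017
   = 0.3837


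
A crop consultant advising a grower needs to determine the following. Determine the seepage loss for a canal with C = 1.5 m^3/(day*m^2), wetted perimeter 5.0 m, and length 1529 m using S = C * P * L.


S = C * P * L
  = 1.5 * 5.0 * 1529
  = 11467.50 m^3/day


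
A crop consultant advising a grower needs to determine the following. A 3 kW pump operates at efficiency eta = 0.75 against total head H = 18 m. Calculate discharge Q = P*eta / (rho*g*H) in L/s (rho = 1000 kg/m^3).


Q = (P * 1000 * eta) / (rho * g * H)
  = (3 * 1000 * 0.75) / (1000 * 9.81 * 18)
  = 2250 / 176580
  = 0.01274 m^3/s = 12.74 L/s


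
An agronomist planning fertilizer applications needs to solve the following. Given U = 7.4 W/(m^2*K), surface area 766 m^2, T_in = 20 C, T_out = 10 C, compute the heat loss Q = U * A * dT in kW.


dT = 20 - (10) = 10 K
Q = U * A * dT
  = 7.4 * 766 * 10
  = 56684 W = 56.68 kW


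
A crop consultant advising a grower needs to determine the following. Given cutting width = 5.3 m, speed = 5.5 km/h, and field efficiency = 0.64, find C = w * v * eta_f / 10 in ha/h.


C = w * v * eta_f / 10
  = 5.3 * 5.5 * 0.64 / 10
  = 18.66 / 10
  = 1.87 ha/h


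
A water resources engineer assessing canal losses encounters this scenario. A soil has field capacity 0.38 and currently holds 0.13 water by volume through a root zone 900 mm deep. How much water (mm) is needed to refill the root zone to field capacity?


SMD = (FC - theta) * D
    = (0.38 - 0.13) * 900
    = 0.250 * 900
    = 225 mm


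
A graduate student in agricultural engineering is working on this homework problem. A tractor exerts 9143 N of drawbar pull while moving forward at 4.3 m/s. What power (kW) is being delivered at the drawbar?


P = F * v / 1000
  = 9143 * 4.3 / 1000
  = 39314.90 / 1000
  = 39.31 kW


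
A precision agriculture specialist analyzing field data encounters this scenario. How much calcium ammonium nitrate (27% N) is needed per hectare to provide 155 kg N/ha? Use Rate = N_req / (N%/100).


Rate = N_required / (N_content / 100)
     = 155 / (27 / 100)
     = 155 / 0.27
     = 574.07 kg/ha


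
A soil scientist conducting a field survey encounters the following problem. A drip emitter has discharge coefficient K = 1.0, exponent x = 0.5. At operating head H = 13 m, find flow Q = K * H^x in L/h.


Q = K * H^x
  = 1.0 * 13^0.5
  = 1.0 * 3.6056
  = 3.61 L/h


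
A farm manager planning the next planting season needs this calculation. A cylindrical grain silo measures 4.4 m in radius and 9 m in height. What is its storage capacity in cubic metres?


V = pi * r^2 * h
  = pi * 4.4^2 * 9
  = pi * 19.36 * 9
  = 547.39 m^3


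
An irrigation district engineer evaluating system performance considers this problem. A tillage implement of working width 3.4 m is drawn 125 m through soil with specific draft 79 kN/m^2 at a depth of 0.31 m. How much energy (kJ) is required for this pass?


E = k * d * w * L
  = 79 * 0.31 * 3.4 * 125
  = 10408.25 kJ


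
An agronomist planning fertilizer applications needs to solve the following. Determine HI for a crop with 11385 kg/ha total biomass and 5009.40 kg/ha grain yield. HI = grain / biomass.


HI = grain_yield / biomass
   = 5009.40 / 11385
   = 0.44


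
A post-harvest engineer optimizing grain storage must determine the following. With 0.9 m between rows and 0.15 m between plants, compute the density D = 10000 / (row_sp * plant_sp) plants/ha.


D = 10000 / (row_sp * plant_sp)
  = 10000 / (0.9 * 0.15)
  = 10000 / 0.1350
  = 74074.07 plants/ha


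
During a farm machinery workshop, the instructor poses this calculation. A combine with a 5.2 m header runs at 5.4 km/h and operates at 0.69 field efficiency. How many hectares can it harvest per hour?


C = w * v * eta_f / 10
  = 5.2 * 5.4 * 0.69 / 10
  = 19.38 / 10
  = 1.94 ha/h


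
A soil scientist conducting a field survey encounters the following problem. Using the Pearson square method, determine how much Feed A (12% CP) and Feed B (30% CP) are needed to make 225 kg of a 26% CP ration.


parts_A = CP_b - target = 30 - 26 = 4
parts_B = target - CP_a = 26 - 12 = 14
total_parts = 4 + 14 = 18
Feed A = 225 * 4 / 18 = 50 kg
Feed B = 225 * 14 / 18 = 175 kg

50 kg


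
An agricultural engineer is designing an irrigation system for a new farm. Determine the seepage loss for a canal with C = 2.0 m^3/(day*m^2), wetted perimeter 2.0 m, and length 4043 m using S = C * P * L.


S = C * P * L
  = 2.0 * 2.0 * 4043
  = 16172 m^3/day


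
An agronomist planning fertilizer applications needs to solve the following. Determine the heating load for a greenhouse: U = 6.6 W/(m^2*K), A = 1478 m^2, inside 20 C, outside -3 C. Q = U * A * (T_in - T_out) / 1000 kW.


dT = 20 - (-3) = 23 K
Q = U * A * dT
  = 6.6 * 1478 * 23
  = 224360.40 W = 224.36 kW


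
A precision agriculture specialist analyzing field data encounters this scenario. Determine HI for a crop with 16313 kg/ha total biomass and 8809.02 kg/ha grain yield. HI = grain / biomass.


HI = grain_yield / biomass
   = 8809.02 / 16313
   = 0.54


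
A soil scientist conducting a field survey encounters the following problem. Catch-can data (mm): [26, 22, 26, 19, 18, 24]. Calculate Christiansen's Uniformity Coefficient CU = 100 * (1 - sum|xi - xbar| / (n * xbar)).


xbar = 135 / 6 = 22.500
sum|xi - xbar| = 17
CU = 100 * (1 - 17 / (6 * 22.500))
   = 100 * (1 - 0.1259)
   = 87.41%


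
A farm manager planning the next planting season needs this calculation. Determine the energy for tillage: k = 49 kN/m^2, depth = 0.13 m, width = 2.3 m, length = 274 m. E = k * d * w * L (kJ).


E = k * d * w * L
  = 49 * 0.13 * 2.3 * 274
  = 4014.37 kJ


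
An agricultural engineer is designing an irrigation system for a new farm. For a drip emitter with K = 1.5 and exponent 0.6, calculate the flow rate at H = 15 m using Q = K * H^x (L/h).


Q = K * H^x
  = 1.5 * 15^0.6
  = 1.5 * 5.0776
  = 7.62 L/h


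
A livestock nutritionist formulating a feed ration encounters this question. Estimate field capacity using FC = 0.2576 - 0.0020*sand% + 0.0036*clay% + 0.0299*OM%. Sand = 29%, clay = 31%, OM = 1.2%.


FC = 0.2576 - 0.0020*29 + 0.0036*31 + 0.0299*1.2
   = 0.2576 - 0.0580 + 0.1116 + 0.0359
   = 0.3471


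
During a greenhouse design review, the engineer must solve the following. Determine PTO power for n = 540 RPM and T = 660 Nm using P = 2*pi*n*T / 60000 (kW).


P = 2*pi*n*T / 60000
  = 2*pi * 540 * 660 / 60000
  = 2239327.24 / 60000
  = 37.32 kW


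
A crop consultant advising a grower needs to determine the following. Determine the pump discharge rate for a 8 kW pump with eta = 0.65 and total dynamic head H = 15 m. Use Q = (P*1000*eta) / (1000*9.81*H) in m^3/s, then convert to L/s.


Q = (P * 1000 * eta) / (rho * g * H)
  = (8 * 1000 * 0.65) / (1000 * 9.81 * 15)
  = 5200 / 147150
  = 0.03534 m^3/s = 35.34 L/s


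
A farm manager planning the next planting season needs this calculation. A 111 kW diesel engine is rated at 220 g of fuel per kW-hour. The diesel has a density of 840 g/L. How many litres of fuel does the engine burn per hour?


FC = P * BSFC / rho_fuel
   = 111 * 220 / 840
   = 24420 / 840
   = 29.07 L/h


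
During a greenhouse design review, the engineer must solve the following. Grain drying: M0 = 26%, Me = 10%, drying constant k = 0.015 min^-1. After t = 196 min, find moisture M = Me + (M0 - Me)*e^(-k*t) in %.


M = Me + (M0 - Me) * e^(-k*t)
  = 10 + (26 - 10) * e^(-0.015*196)
  = 10 + 16 * e^(-2.940)
  = 10 + 16 * 0.05287
  = 10 + 0.8459
  = 10.85%


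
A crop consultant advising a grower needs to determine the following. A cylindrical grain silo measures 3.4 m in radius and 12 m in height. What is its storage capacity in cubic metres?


V = pi * r^2 * h
  = pi * 3.4^2 * 12
  = pi * 11.56 * 12
  = 435.80 m^3


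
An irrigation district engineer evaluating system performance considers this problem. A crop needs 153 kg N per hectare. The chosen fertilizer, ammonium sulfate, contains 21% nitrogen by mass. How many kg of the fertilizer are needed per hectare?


Rate = N_required / (N_content / 100)
     = 153 / (21 / 100)
     = 153 / 0.21
     = 728.57 kg/ha


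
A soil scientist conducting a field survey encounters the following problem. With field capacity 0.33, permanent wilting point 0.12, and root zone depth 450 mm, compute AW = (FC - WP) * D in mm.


AW = (FC - WP) * D
   = (0.33 - 0.12) * 450
   = 0.21 * 450
   = 94.50 mm


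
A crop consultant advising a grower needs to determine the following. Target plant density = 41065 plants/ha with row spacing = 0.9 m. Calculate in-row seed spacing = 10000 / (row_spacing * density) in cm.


spacing = 10000 / (row_sp * density)
        = 10000 / (0.9 * 41065)
        = 10000 / 36958.50
        = 0.27057 m = 27.06 cm


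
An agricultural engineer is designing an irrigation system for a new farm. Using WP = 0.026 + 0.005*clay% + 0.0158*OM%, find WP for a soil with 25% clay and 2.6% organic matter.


WP = 0.026 + 0.005*25 + 0.0158*2.6
   = 0.026 + 0.1250 + 0.0411
   = 0.1921


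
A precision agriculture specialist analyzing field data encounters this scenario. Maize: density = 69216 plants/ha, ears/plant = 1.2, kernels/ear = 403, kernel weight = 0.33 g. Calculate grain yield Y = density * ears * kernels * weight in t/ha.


Y = density * ears * kernels * kw
  = 69216 * 1.2 * 403 * 0.33 g/ha
  = 11046043.01 g/ha
  = 11046.04 kg/ha = 11.05 t/ha


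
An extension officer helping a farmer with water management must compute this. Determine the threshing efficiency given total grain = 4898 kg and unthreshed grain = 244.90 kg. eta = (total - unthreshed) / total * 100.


eta = (total - unthreshed) / total * 100
    = (4898 - 244.90) / 4898 * 100
    = 4653.10 / 4898 * 100
    = 95%


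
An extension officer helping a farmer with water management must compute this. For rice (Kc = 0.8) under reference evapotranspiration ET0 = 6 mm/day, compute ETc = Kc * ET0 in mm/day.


ETc = Kc * ET0
    = 0.8 * 6
    = 4.80 mm/day


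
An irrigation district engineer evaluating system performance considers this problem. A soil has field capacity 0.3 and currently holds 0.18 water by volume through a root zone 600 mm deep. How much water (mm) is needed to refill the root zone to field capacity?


SMD = (FC - theta) * D
    = (0.3 - 0.18) * 600
    = 0.120 * 600
    = 72 mm


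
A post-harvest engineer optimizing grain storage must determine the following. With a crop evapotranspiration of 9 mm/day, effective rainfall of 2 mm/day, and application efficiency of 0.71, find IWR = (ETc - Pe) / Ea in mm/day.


IWR = (ETc - Pe) / Ea
    = (9 - 2) / 0.71
    = 7 / 0.71
    = 9.86 mm/day


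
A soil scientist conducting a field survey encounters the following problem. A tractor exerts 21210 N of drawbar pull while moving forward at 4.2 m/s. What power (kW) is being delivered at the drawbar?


P = F * v / 1000
  = 21210 * 4.2 / 1000
  = 89082 / 1000
  = 89.08 kW


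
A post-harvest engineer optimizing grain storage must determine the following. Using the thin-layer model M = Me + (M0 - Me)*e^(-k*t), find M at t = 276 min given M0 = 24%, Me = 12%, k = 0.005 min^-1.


M = Me + (M0 - Me) * e^(-k*t)
  = 12 + (24 - 12) * e^(-0.005*276)
  = 12 + 12 * e^(-1.380)
  = 12 + 12 * 0.25158
  = 12 + 3.0189
  = 15.02%


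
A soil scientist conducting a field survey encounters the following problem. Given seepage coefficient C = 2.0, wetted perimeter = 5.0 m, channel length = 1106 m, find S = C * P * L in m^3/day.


S = C * P * L
  = 2.0 * 5.0 * 1106
  = 11060 m^3/day


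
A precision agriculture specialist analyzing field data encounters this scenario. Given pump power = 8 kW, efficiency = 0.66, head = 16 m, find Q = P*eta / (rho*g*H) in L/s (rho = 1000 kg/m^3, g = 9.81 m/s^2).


Q = (P * 1000 * eta) / (rho * g * H)
  = (8 * 1000 * 0.66) / (1000 * 9.81 * 16)
  = 5280 / 156960
  = 0.03364 m^3/s = 33.64 L/s


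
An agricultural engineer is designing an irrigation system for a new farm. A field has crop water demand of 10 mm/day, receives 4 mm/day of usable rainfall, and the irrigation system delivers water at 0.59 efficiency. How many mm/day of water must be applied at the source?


IWR = (ETc - Pe) / Ea
    = (10 - 4) / 0.59
    = 6 / 0.59
    = 10.17 mm/day


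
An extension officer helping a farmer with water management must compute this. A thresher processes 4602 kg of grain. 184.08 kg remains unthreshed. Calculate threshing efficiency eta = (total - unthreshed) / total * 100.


eta = (total - unthreshed) / total * 100
    = (4602 - 184.08) / 4602 * 100
    = 4417.92 / 4602 * 100
    = 96%


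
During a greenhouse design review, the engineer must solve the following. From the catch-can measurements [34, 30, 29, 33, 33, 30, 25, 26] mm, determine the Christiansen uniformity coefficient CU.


xbar = 240 / 8 = 30
sum|xi - xbar| = 20
CU = 100 * (1 - 20 / (8 * 30))
   = 100 * (1 - 0.0833)
   = 91.67%


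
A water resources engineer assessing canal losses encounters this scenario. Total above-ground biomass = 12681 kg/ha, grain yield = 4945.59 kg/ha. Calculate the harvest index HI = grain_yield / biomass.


HI = grain_yield / biomass
   = 4945.59 / 12681
   = 0.39


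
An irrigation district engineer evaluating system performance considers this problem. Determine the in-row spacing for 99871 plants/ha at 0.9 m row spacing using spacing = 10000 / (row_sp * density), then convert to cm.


spacing = 10000 / (row_sp * density)
        = 10000 / (0.9 * 99871)
        = 10000 / 89883.90
        = 0.11125 m = 11.13 cm


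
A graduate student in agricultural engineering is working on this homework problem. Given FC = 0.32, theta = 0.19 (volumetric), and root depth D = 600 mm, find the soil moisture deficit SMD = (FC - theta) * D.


SMD = (FC - theta) * D
    = (0.32 - 0.19) * 600
    = 0.130 * 600
    = 78 mm


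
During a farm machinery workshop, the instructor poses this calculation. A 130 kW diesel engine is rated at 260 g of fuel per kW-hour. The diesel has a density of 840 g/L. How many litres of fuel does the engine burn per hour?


FC = P * BSFC / rho_fuel
   = 130 * 260 / 840
   = 33800 / 840
   = 40.24 L/h


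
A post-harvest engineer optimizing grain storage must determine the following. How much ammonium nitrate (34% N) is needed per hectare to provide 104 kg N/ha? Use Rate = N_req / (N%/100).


Rate = N_required / (N_content / 100)
     = 104 / (34 / 100)
     = 104 / 0.34
     = 305.88 kg/ha


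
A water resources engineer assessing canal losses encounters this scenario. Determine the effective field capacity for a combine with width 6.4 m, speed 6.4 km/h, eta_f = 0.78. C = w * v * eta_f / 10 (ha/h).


C = w * v * eta_f / 10
  = 6.4 * 6.4 * 0.78 / 10
  = 31.95 / 10
  = 3.19 ha/h


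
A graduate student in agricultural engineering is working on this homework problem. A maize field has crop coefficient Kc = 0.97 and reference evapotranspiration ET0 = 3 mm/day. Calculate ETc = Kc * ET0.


ETc = Kc * ET0
    = 0.97 * 3
    = 2.91 mm/day


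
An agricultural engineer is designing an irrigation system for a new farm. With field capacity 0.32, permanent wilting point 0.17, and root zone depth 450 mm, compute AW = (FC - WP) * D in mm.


AW = (FC - WP) * D
   = (0.32 - 0.17) * 450
   = 0.15 * 450
   = 67.50 mm


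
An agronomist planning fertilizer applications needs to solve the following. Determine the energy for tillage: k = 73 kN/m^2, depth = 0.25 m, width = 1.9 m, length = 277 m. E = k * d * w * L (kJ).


E = k * d * w * L
  = 73 * 0.25 * 1.9 * 277
  = 9604.98 kJ


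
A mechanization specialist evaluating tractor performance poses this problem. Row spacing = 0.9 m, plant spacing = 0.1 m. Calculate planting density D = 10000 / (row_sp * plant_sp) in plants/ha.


D = 10000 / (row_sp * plant_sp)
  = 10000 / (0.9 * 0.1)
  = 10000 / 0.0900
  = 111111.11 plants/ha


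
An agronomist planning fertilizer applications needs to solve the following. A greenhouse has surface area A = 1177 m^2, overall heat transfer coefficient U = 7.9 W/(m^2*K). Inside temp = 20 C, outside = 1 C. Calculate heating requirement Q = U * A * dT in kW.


dT = 20 - (1) = 19 K
Q = U * A * dT
  = 7.9 * 1177 * 19
  = 176667.70 W = 176.67 kW


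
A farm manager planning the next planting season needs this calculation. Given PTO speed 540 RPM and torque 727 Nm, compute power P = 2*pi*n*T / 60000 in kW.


P = 2*pi*n*T / 60000
  = 2*pi * 540 * 727 / 60000
  = 2466652.89 / 60000
  = 41.11 kW


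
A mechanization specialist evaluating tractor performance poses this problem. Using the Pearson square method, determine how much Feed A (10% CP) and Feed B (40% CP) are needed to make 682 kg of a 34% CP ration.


parts_A = CP_b - target = 40 - 34 = 6
parts_B = target - CP_a = 34 - 10 = 24
total_parts = 6 + 24 = 30
Feed A = 682 * 6 / 30 = 136.40 kg
Feed B = 682 * 24 / 30 = 545.60 kg

136.40 kg


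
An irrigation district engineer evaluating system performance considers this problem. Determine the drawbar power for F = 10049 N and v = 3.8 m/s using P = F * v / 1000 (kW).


P = F * v / 1000
  = 10049 * 3.8 / 1000
  = 38186.20 / 1000
  = 38.19 kW


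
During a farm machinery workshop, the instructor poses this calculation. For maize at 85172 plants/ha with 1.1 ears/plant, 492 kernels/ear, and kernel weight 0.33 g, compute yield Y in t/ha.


Y = density * ears * kernels * kw
  = 85172 * 1.1 * 492 * 0.33 g/ha
  = 15211378.51 g/ha
  = 15211.38 kg/ha = 15.21 t/ha


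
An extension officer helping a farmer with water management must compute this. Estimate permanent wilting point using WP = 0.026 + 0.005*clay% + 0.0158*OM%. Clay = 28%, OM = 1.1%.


WP = 0.026 + 0.005*28 + 0.0158*1.1
   = 0.026 + 0.1400 + 0.0174
   = 0.1834


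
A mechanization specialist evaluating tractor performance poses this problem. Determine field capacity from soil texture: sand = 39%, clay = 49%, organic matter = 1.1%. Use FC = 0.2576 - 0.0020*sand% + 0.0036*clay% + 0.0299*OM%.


FC = 0.2576 - 0.0020*39 + 0.0036*49 + 0.0299*1.1
   = 0.2576 - 0.0780 + 0.1764 + 0.0329
   = 0.3889


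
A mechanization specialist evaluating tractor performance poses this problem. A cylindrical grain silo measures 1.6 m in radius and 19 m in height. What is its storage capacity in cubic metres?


V = pi * r^2 * h
  = pi * 1.6^2 * 19
  = pi * 2.56 * 19
  = 152.81 m^3


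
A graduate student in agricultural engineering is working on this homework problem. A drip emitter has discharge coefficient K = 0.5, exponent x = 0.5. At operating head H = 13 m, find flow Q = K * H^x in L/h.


Q = K * H^x
  = 0.5 * 13^0.5
  = 0.5 * 3.6056
  = 1.80 L/h


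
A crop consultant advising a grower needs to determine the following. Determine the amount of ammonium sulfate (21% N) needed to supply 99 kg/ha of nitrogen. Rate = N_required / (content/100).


Rate = N_required / (N_content / 100)
     = 99 / (21 / 100)
     = 99 / 0.21
     = 471.43 kg/ha


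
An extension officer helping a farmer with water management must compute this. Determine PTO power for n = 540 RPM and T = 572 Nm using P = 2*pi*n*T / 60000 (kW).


P = 2*pi*n*T / 60000
  = 2*pi * 540 * 572 / 60000
  = 1940750.28 / 60000
  = 32.35 kW


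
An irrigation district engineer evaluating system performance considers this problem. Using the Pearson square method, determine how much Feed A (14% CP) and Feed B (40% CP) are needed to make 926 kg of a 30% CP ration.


parts_A = CP_b - target = 40 - 30 = 10
parts_B = target - CP_a = 30 - 14 = 16
total_parts = 10 + 16 = 26
Feed A = 926 * 10 / 26 = 356.15 kg
Feed B = 926 * 16 / 26 = 569.85 kg

356.15 kg


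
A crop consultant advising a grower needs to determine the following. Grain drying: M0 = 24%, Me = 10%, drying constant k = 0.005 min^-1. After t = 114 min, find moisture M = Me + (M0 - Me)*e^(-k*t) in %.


M = Me + (M0 - Me) * e^(-k*t)
  = 10 + (24 - 10) * e^(-0.005*114)
  = 10 + 14 * e^(-0.570)
  = 10 + 14 * 0.56553
  = 10 + 7.9174
  = 17.92%


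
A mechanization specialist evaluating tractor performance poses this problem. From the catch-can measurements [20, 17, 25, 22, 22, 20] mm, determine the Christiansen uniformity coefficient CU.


xbar = 126 / 6 = 21
sum|xi - xbar| = 12
CU = 100 * (1 - 12 / (6 * 21))
   = 100 * (1 - 0.0952)
   = 90.48%


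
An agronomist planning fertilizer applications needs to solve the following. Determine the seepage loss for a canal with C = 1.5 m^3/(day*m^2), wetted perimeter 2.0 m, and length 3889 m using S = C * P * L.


S = C * P * L
  = 1.5 * 2.0 * 3889
  = 11667 m^3/day


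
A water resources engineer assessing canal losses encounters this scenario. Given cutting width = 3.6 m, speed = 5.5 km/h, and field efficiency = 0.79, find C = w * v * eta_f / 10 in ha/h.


C = w * v * eta_f / 10
  = 3.6 * 5.5 * 0.79 / 10
  = 15.64 / 10
  = 1.56 ha/h


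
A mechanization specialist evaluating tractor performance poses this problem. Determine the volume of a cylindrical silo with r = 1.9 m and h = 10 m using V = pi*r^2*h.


V = pi * r^2 * h
  = pi * 1.9^2 * 10
  = pi * 3.61 * 10
  = 113.41 m^3


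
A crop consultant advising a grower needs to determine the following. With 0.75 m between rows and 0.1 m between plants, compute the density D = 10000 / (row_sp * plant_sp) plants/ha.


D = 10000 / (row_sp * plant_sp)
  = 10000 / (0.75 * 0.1)
  = 10000 / 0.0750
  = 133333.33 plants/ha


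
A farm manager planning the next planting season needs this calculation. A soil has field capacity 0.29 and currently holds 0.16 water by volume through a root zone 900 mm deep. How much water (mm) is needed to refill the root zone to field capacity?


SMD = (FC - theta) * D
    = (0.29 - 0.16) * 900
    = 0.130 * 900
    = 117 mm


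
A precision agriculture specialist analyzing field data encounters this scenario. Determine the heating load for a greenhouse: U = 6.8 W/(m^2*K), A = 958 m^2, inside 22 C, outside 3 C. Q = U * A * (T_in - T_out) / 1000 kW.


dT = 22 - (3) = 19 K
Q = U * A * dT
  = 6.8 * 958 * 19
  = 123773.60 W = 123.77 kW


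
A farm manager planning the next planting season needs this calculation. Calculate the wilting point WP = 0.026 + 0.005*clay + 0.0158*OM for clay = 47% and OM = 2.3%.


WP = 0.026 + 0.005*47 + 0.0158*2.3
   = 0.026 + 0.2350 + 0.0363
   = 0.2973


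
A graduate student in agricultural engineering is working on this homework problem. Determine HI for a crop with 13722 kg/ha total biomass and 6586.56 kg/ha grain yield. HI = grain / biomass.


HI = grain_yield / biomass
   = 6586.56 / 13722
   = 0.48


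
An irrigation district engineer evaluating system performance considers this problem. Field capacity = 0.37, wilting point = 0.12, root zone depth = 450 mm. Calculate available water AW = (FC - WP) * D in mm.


AW = (FC - WP) * D
   = (0.37 - 0.12) * 450
   = 0.25 * 450
   = 112.50 mm


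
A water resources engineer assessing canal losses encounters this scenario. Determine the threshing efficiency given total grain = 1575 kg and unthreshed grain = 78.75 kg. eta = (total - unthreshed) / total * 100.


eta = (total - unthreshed) / total * 100
    = (1575 - 78.75) / 1575 * 100
    = 1496.25 / 1575 * 100
    = 95%


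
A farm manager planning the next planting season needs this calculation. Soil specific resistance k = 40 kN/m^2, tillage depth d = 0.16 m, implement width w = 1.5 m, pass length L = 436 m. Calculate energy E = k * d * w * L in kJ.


E = k * d * w * L
  = 40 * 0.16 * 1.5 * 436
  = 4185.60 kJ


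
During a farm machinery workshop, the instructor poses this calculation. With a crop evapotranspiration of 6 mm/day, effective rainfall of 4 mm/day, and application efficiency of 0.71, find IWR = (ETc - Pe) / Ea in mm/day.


IWR = (ETc - Pe) / Ea
    = (6 - 4) / 0.71
    = 2 / 0.71
    = 2.82 mm/day


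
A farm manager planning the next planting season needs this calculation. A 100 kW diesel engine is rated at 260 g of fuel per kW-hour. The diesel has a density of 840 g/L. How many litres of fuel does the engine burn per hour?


FC = P * BSFC / rho_fuel
   = 100 * 260 / 840
   = 26000 / 840
   = 30.95 L/h


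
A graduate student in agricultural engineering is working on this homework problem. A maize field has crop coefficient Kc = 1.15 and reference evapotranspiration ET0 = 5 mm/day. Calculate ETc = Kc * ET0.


ETc = Kc * ET0
    = 1.15 * 5
    = 5.75 mm/day


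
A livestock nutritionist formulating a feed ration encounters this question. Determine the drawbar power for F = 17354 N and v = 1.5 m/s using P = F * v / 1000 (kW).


P = F * v / 1000
  = 17354 * 1.5 / 1000
  = 26031 / 1000
  = 26.03 kW


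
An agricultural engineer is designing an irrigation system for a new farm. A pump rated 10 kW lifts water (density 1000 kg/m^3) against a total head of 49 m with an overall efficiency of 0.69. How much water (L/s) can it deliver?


Q = (P * 1000 * eta) / (rho * g * H)
  = (10 * 1000 * 0.69) / (1000 * 9.81 * 49)
  = 6900 / 480690
  = 0.01435 m^3/s = 14.35 L/s


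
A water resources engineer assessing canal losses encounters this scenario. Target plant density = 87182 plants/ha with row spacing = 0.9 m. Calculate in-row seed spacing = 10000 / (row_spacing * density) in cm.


spacing = 10000 / (row_sp * density)
        = 10000 / (0.9 * 87182)
        = 10000 / 78463.80
        = 0.12745 m = 12.74 cm


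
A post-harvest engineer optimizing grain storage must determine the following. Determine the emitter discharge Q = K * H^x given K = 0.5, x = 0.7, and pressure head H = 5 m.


Q = K * H^x
  = 0.5 * 5^0.7
  = 0.5 * 3.0852
  = 1.54 L/h


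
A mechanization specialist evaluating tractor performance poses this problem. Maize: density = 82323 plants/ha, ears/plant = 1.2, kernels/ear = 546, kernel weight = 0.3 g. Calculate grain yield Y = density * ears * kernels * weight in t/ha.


Y = density * ears * kernels * kw
  = 82323 * 1.2 * 546 * 0.3 g/ha
  = 16181408.88 g/ha
  = 16181.41 kg/ha = 16.18 t/ha


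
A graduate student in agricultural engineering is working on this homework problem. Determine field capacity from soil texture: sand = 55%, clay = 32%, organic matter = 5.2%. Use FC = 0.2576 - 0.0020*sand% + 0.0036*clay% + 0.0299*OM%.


FC = 0.2576 - 0.0020*55 + 0.0036*32 + 0.0299*5.2
   = 0.2576 - 0.1100 + 0.1152 + 0.1555
   = 0.4183


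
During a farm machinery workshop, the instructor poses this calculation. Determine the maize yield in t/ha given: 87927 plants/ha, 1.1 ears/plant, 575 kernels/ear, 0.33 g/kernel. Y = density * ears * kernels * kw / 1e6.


Y = density * ears * kernels * kw
  = 87927 * 1.1 * 575 * 0.33 g/ha
  = 18352563.08 g/ha
  = 18352.56 kg/ha = 18.35 t/ha


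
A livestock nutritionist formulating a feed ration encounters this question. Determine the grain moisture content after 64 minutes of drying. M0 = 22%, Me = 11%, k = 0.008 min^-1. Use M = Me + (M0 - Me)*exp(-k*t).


M = Me + (M0 - Me) * e^(-k*t)
  = 11 + (22 - 11) * e^(-0.008*64)
  = 11 + 11 * e^(-0.512)
  = 11 + 11 * 0.59930
  = 11 + 6.5923
  = 17.59%


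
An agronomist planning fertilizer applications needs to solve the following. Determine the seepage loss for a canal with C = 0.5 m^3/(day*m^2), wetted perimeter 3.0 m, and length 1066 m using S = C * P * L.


S = C * P * L
  = 0.5 * 3.0 * 1066
  = 1599 m^3/day


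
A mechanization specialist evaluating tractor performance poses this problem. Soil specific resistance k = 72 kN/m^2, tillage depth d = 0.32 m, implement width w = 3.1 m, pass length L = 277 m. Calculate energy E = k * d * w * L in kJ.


E = k * d * w * L
  = 72 * 0.32 * 3.1 * 277
  = 19784.45 kJ


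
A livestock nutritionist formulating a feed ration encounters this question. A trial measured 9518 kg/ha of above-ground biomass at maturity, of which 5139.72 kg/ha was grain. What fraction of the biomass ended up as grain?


HI = grain_yield / biomass
   = 5139.72 / 9518
   = 0.54


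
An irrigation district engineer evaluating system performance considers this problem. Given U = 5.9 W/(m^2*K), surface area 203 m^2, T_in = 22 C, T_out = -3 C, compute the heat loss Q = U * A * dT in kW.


dT = 22 - (-3) = 25 K
Q = U * A * dT
  = 5.9 * 203 * 25
  = 29942.50 W = 29.94 kW


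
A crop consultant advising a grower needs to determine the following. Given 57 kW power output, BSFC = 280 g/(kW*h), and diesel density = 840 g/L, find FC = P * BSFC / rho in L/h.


FC = P * BSFC / rho_fuel
   = 57 * 280 / 840
   = 15960 / 840
   = 19 L/h


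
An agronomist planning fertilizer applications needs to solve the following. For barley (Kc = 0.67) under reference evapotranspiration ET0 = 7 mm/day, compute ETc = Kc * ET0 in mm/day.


ETc = Kc * ET0
    = 0.67 * 7
    = 4.69 mm/day


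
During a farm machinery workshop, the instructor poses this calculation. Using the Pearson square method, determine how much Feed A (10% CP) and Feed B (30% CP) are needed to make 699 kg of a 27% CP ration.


parts_A = CP_b - target = 30 - 27 = 3
parts_B = target - CP_a = 27 - 10 = 17
total_parts = 3 + 17 = 20
Feed A = 699 * 3 / 20 = 104.85 kg
Feed B = 699 * 17 / 20 = 594.15 kg

104.85 kg


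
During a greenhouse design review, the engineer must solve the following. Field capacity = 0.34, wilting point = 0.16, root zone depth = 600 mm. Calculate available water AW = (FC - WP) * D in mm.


AW = (FC - WP) * D
   = (0.34 - 0.16) * 600
   = 0.18 * 600
   = 108 mm


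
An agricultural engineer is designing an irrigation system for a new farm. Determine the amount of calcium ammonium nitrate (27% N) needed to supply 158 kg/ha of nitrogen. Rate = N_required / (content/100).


Rate = N_required / (N_content / 100)
     = 158 / (27 / 100)
     = 158 / 0.27
     = 585.19 kg/ha


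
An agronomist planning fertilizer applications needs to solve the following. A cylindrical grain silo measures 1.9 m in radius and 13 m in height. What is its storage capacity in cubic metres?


V = pi * r^2 * h
  = pi * 1.9^2 * 13
  = pi * 3.61 * 13
  = 147.43 m^3


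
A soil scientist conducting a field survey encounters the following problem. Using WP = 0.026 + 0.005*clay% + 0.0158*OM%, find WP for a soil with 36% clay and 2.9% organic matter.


WP = 0.026 + 0.005*36 + 0.0158*2.9
   = 0.026 + 0.1800 + 0.0458
   = 0.2518


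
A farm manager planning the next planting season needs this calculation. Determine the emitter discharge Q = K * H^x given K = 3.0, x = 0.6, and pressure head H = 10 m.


Q = K * H^x
  = 3.0 * 10^0.6
  = 3.0 * 3.9811
  = 11.94 L/h


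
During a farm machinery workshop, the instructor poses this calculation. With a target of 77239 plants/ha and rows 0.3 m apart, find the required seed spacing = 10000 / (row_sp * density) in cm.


spacing = 10000 / (row_sp * density)
        = 10000 / (0.3 * 77239)
        = 10000 / 23171.70
        = 0.43156 m = 43.16 cm


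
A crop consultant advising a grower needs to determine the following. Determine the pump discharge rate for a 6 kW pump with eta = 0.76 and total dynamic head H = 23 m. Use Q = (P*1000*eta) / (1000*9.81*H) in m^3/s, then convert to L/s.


Q = (P * 1000 * eta) / (rho * g * H)
  = (6 * 1000 * 0.76) / (1000 * 9.81 * 23)
  = 4560 / 225630
  = 0.02021 m^3/s = 20.21 L/s


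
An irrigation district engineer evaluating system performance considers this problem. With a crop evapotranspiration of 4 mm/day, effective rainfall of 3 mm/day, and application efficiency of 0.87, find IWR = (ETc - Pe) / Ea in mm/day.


IWR = (ETc - Pe) / Ea
    = (4 - 3) / 0.87
    = 1 / 0.87
    = 1.15 mm/day


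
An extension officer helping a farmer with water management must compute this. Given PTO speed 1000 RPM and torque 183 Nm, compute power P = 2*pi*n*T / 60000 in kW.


P = 2*pi*n*T / 60000
  = 2*pi * 1000 * 183 / 60000
  = 1149822.91 / 60000
  = 19.16 kW


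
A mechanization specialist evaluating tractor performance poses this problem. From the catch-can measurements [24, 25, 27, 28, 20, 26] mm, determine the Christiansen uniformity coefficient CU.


xbar = 150 / 6 = 25
sum|xi - xbar| = 12
CU = 100 * (1 - 12 / (6 * 25))
   = 100 * (1 - 0.0800)
   = 92%


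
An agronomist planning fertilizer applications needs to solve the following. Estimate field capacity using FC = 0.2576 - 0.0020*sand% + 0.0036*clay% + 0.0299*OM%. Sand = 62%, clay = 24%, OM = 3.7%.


FC = 0.2576 - 0.0020*62 + 0.0036*24 + 0.0299*3.7
   = 0.2576 - 0.1240 + 0.0864 + 0.1106
   = 0.3306


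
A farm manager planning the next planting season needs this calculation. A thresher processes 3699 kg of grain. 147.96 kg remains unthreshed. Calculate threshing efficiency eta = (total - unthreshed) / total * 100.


eta = (total - unthreshed) / total * 100
    = (3699 - 147.96) / 3699 * 100
    = 3551.04 / 3699 * 100
    = 96%


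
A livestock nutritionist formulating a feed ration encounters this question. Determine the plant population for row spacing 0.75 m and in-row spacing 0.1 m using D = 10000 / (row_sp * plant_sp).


D = 10000 / (row_sp * plant_sp)
  = 10000 / (0.75 * 0.1)
  = 10000 / 0.0750
  = 133333.33 plants/ha


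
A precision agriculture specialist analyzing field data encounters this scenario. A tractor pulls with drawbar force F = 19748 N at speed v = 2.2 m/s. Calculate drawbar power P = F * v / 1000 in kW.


P = F * v / 1000
  = 19748 * 2.2 / 1000
  = 43445.60 / 1000
  = 43.45 kW


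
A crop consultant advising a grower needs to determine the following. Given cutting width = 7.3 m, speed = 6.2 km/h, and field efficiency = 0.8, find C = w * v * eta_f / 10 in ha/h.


C = w * v * eta_f / 10
  = 7.3 * 6.2 * 0.8 / 10
  = 36.21 / 10
  = 3.62 ha/h


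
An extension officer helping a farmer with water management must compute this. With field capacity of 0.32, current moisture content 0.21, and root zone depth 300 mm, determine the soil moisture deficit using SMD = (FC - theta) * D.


SMD = (FC - theta) * D
    = (0.32 - 0.21) * 300
    = 0.110 * 300
    = 33 mm


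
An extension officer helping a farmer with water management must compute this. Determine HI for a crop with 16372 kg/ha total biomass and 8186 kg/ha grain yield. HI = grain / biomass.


HI = grain_yield / biomass
   = 8186 / 16372
   = 0.50


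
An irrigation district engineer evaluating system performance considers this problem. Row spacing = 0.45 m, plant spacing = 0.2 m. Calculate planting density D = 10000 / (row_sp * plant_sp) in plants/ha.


D = 10000 / (row_sp * plant_sp)
  = 10000 / (0.45 * 0.2)
  = 10000 / 0.0900
  = 111111.11 plants/ha


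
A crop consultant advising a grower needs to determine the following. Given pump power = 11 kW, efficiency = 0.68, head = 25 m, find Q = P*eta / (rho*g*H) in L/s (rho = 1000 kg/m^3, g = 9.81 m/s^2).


Q = (P * 1000 * eta) / (rho * g * H)
  = (11 * 1000 * 0.68) / (1000 * 9.81 * 25)
  = 7480 / 245250
  = 0.03050 m^3/s = 30.50 L/s


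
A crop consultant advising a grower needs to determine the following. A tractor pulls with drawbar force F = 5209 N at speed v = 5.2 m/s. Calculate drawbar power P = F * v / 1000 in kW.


P = F * v / 1000
  = 5209 * 5.2 / 1000
  = 27086.80 / 1000
  = 27.09 kW


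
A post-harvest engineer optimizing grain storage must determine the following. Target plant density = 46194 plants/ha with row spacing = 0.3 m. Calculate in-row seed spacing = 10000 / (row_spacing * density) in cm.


spacing = 10000 / (row_sp * density)
        = 10000 / (0.3 * 46194)
        = 10000 / 13858.20
        = 0.72159 m = 72.16 cm


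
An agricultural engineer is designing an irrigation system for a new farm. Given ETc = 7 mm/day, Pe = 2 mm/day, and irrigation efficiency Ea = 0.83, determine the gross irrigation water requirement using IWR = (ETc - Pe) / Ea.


IWR = (ETc - Pe) / Ea
    = (7 - 2) / 0.83
    = 5 / 0.83
    = 6.02 mm/day


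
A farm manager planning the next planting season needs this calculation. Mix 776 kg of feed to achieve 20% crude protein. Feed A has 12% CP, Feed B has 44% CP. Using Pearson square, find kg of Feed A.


parts_A = CP_b - target = 44 - 20 = 24
parts_B = target - CP_a = 20 - 12 = 8
total_parts = 24 + 8 = 32
Feed A = 776 * 24 / 32 = 582 kg
Feed B = 776 * 8 / 32 = 194 kg

582 kg


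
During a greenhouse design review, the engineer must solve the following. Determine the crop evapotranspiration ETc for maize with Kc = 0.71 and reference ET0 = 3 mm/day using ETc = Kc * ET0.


ETc = Kc * ET0
    = 0.71 * 3
    = 2.13 mm/day


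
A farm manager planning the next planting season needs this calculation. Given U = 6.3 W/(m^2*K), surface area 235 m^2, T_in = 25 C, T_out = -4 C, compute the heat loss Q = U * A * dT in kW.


dT = 25 - (-4) = 29 K
Q = U * A * dT
  = 6.3 * 235 * 29
  = 42934.50 W = 42.93 kW


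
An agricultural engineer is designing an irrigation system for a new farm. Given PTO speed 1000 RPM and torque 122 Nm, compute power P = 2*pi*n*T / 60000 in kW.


P = 2*pi*n*T / 60000
  = 2*pi * 1000 * 122 / 60000
  = 766548.61 / 60000
  = 12.78 kW
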